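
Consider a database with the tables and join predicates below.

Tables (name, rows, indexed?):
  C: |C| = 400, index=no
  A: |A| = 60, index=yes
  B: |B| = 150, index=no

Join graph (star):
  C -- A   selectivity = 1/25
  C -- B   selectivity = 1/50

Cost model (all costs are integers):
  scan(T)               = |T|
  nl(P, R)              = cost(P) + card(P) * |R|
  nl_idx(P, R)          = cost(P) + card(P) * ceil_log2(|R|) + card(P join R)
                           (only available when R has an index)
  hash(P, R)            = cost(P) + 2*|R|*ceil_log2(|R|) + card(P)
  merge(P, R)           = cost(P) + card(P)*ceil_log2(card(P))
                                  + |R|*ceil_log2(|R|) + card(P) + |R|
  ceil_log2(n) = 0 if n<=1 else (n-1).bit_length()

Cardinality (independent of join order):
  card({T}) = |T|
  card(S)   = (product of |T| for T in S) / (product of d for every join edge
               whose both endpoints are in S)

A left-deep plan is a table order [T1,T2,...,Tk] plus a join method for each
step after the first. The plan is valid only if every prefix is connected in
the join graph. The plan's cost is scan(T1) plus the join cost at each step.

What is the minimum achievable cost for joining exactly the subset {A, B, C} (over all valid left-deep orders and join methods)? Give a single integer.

4880

Selinger DP over subsets of {A,B,C}:
  {C}: scan cost=400, card=400
  {A}: scan cost=60, card=60
  {B}: scan cost=150, card=150
  {AC}: card=960; try (A,hash)→1520, (A,nl_idx)→3760, (C,merge)→4480, (A,merge)→4820, (C,hash)→7320, (C,nl)→24060 …(+1); best=1520 via (A,hash)
  {BC}: card=1200; try (B,hash)→3200, (C,merge)→5500, (B,merge)→5750, (C,hash)→7500, (C,nl)→60150, (B,nl)→60400; best=3200 via (B,hash)
  {ABC}: card=2880; try (B,hash)→4880, (A,hash)→5120, (A,nl_idx)→13280, (B,merge)→13430, (A,merge)→18020, (A,nl)→75200 …(+1); best=4880 via (B,hash)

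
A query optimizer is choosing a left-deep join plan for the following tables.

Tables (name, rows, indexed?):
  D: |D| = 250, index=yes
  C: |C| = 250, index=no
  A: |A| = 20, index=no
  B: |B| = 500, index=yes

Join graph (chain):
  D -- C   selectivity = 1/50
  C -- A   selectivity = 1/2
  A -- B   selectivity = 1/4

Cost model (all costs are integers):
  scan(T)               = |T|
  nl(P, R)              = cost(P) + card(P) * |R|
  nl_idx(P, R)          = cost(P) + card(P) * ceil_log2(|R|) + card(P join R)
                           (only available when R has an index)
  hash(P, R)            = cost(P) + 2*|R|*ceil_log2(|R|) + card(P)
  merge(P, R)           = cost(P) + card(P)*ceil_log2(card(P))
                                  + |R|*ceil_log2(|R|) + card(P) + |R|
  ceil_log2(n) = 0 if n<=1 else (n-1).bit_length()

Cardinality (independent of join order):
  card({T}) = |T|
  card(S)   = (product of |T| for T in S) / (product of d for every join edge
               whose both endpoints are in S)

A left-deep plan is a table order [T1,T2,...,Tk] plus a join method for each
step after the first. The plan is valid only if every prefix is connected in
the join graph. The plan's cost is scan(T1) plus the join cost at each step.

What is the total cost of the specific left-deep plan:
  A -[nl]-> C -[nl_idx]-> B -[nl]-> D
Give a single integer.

78465020

step 1: scan A: cost=20, card=20
step 2: join C via nl
    card(P join C) = 20*250/(2) = 2500
    cost = 20 + 20*250 = 5020
step 3: join B via nl_idx
    card(P join B) = 2500*500/(4) = 312500
    cost = 5020 + 2500*9 + 312500 = 340020
step 4: join D via nl
    card(P join D) = 312500*250/(50) = 1562500
    cost = 340020 + 312500*250 = 78465020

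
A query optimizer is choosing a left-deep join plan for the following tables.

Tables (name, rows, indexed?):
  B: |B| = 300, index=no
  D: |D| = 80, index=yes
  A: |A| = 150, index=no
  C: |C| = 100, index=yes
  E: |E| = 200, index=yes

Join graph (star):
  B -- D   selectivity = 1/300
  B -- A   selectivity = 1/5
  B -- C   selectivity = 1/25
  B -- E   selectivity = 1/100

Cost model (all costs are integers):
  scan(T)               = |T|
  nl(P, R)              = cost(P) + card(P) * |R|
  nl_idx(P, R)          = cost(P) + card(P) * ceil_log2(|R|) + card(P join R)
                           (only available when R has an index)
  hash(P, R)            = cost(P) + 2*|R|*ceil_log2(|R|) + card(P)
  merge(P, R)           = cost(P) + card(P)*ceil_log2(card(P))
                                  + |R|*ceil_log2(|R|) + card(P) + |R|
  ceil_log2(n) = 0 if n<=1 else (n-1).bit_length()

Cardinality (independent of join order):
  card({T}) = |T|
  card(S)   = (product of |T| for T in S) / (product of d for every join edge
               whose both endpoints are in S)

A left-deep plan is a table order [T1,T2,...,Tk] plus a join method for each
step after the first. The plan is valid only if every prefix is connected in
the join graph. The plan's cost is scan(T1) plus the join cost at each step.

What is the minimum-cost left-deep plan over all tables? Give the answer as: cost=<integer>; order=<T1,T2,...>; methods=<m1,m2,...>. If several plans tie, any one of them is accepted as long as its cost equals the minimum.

cost=7120; order=B,D,E,C,A; methods=hash,nl_idx,hash,hash

Selinger DP (subsets sized 1..n):
  {B}: scan cost=300, card=300
  {D}: scan cost=80, card=80
  {A}: scan cost=150, card=150
  {C}: scan cost=100, card=100
  {E}: scan cost=200, card=200
  {BD}: card=80; try (D,hash)→1720, (D,nl_idx)→2480, (B,merge)→3720, (D,merge)→3940, (B,hash)→5560, (B,nl)→24080 …(+1); best=1720 via (D,hash)
  {AB}: card=9000; try (A,hash)→3000, (B,merge)→4500, (A,merge)→4650, (B,hash)→5700, (B,nl)→45150, (A,nl)→45300; best=3000 via (A,hash)
  {BC}: card=1200; try (C,hash)→2000, (C,nl_idx)→3600, (B,merge)→3900, (C,merge)→4100, (B,hash)→5600, (B,nl)→30100 …(+1); best=2000 via (C,hash)
  {BE}: card=600; try (E,nl_idx)→3300, (E,hash)→3800, (B,merge)→5000, (E,merge)→5100, (B,hash)→5800, (B,nl)→60200 …(+1); best=3300 via (E,nl_idx)
  {ABD}: card=2400; try (A,merge)→3710, (A,hash)→4200, (D,hash)→13120, (A,nl)→13720, (D,nl_idx)→68400, (D,merge)→138640 …(+1); best=3710 via (A,merge)
  {BCD}: card=320; try (C,nl_idx)→2600, (C,merge)→3160, (C,hash)→3200, (D,hash)→4320, (C,nl)→9720, (D,nl_idx)→10720 …(+2); best=2600 via (C,nl_idx)
  {BDE}: card=160; try (E,nl_idx)→2520, (E,merge)→4160, (E,hash)→5000, (D,hash)→5020, (D,nl_idx)→7660, (D,merge)→10540 …(+2); best=2520 via (E,nl_idx)
  {ABC}: card=36000; try (A,hash)→5600, (C,hash)→13400, (A,merge)→17750, (C,nl_idx)→102000, (C,merge)→138800, (A,nl)→182000 …(+1); best=5600 via (A,hash)
  {ABE}: card=18000; try (A,hash)→6300, (A,merge)→11250, (E,hash)→15200, (E,nl_idx)→93000, (A,nl)→93300, (E,merge)→139800 …(+1); best=6300 via (A,hash)
  {BCE}: card=2400; try (C,hash)→5300, (E,hash)→6400, (C,nl_idx)→9900, (C,merge)→10700, (E,nl_idx)→14000, (E,merge)→18200 …(+2); best=5300 via (C,hash)
  {ABCD}: card=9600; try (A,hash)→5320, (A,merge)→7150, (C,hash)→7510, (C,nl_idx)→30110, (C,merge)→35710, (D,hash)→42720 …(+5); best=5320 via (A,hash)
  {ABDE}: card=4800; try (A,hash)→5080, (A,merge)→5310, (E,hash)→9310, (D,hash)→25420, (A,nl)→26520, (E,nl_idx)→27710 …(+5); best=5080 via (A,hash)
  {BCDE}: card=640; try (C,hash)→4080, (C,nl_idx)→4280, (C,merge)→4760, (E,nl_idx)→5800, (E,hash)→6120, (E,merge)→7600 …(+6); best=4080 via (C,hash)
  {ABCE}: card=72000; try (A,hash)→10100, (C,hash)→25700, (A,merge)→37850, (E,hash)→44800, (C,nl_idx)→204300, (C,merge)→295100 …(+5); best=10100 via (A,hash)
  {ABCDE}: card=19200; try (A,hash)→7120, (C,hash)→11280, (A,merge)→12470, (E,hash)→18120, (C,nl_idx)→57880, (C,merge)→73080 …(+9); best=7120 via (A,hash)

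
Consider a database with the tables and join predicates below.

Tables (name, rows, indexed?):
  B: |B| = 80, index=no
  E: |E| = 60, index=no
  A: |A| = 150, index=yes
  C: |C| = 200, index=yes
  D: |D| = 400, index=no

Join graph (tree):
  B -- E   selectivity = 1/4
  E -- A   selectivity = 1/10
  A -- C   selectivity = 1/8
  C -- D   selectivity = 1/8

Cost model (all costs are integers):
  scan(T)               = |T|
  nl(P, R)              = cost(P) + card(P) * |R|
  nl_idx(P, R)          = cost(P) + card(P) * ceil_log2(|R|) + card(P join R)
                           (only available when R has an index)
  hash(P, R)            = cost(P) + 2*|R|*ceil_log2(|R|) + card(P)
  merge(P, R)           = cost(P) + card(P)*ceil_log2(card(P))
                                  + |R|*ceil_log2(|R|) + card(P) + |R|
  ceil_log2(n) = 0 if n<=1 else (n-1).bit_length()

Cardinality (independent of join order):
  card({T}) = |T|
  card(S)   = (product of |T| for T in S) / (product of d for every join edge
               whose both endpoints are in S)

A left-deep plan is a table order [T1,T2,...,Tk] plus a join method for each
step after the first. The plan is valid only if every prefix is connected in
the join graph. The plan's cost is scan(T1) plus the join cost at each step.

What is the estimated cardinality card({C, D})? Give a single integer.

Tables in S: C(200), D(400)
Edges inside S: C-D(d=8)
numerator = 200 * 400 = 80000
denominator = 8 = 8
card(S) = 80000 / 8 = 10000

10000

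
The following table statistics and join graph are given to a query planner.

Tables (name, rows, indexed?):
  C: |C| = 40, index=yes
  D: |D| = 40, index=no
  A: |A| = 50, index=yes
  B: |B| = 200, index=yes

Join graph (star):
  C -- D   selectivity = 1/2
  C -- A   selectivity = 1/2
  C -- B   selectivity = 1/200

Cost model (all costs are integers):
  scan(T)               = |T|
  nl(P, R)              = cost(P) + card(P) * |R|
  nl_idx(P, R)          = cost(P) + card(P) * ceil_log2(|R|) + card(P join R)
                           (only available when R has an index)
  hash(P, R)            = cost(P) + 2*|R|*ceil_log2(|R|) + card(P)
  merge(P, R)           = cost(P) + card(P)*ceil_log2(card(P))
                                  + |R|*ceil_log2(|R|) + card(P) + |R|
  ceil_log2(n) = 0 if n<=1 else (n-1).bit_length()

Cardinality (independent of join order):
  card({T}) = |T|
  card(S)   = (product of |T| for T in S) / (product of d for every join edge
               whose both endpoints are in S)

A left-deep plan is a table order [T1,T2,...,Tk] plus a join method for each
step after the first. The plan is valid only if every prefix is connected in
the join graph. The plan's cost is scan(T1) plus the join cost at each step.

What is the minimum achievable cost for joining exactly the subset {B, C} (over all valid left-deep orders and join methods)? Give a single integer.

Selinger DP over subsets of {B,C}:
  {C}: scan cost=40, card=40
  {B}: scan cost=200, card=200
  {BC}: card=40; try (B,nl_idx)→400, (C,hash)→880, (C,nl_idx)→1440, (B,merge)→2120, (C,merge)→2280, (B,hash)→3280 …(+2); best=400 via (B,nl_idx)

400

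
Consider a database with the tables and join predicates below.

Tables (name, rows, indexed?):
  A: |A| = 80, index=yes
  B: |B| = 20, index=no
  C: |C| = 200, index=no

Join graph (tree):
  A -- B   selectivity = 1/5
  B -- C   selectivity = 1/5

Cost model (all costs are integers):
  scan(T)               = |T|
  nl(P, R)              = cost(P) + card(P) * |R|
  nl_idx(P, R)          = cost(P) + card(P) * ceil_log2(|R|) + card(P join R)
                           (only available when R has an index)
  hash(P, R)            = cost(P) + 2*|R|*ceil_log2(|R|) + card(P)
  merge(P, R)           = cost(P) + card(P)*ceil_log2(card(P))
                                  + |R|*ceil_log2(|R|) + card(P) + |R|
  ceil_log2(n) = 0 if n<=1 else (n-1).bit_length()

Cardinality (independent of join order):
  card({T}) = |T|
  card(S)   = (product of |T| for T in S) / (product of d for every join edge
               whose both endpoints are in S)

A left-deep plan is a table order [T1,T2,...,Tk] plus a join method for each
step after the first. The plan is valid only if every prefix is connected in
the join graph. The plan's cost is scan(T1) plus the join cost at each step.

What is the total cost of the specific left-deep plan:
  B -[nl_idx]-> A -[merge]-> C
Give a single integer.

5480

step 1: scan B: cost=20, card=20
step 2: join A via nl_idx
    card(P join A) = 20*80/(5) = 320
    cost = 20 + 20*7 + 320 = 480
step 3: join C via merge
    card(P join C) = 320*200/(5) = 12800
    cost = 480 + 320*9 + 200*8 + 320 + 200 = 5480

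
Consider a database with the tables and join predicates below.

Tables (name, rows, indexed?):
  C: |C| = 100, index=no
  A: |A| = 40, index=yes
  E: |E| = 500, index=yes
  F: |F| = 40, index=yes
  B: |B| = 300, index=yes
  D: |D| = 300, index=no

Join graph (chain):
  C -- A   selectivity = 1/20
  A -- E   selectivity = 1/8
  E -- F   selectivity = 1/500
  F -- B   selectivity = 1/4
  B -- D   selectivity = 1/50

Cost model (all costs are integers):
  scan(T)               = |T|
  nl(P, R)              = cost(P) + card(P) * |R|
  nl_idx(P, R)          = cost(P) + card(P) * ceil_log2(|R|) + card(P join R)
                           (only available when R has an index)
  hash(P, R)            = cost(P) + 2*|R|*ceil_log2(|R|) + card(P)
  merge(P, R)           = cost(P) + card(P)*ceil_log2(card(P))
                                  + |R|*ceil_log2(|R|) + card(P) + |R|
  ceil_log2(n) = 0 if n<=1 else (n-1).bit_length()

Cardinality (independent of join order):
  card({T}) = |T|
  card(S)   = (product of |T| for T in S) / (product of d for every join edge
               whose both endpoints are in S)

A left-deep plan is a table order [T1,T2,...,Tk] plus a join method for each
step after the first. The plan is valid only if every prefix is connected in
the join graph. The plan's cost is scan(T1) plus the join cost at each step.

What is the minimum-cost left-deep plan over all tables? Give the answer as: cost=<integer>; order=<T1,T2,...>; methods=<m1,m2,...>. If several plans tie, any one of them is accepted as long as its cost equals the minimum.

cost=89280; order=F,E,A,C,B,D; methods=nl_idx,nl_idx,hash,hash,hash

Selinger DP (subsets sized 1..n):
  {C}: scan cost=100, card=100
  {A}: scan cost=40, card=40
  {E}: scan cost=500, card=500
  {F}: scan cost=40, card=40
  {B}: scan cost=300, card=300
  {D}: scan cost=300, card=300
  {AC}: card=200; try (A,hash)→680, (A,nl_idx)→900, (C,merge)→1120, (A,merge)→1180, (C,hash)→1480, (C,nl)→4040 …(+1); best=680 via (A,hash)
  {AE}: card=2500; try (A,hash)→1480, (E,nl_idx)→2900, (E,merge)→5320, (A,merge)→5780, (A,nl_idx)→6000, (E,hash)→9080 …(+2); best=1480 via (A,hash)
  {EF}: card=40; try (E,nl_idx)→440, (F,hash)→1480, (F,nl_idx)→3540, (E,merge)→5320, (F,merge)→5780, (E,hash)→9080 …(+2); best=440 via (E,nl_idx)
  {BF}: card=3000; try (F,hash)→1080, (B,merge)→3320, (B,nl_idx)→3400, (F,merge)→3580, (F,nl_idx)→5100, (B,hash)→5480 …(+2); best=1080 via (F,hash)
  {BD}: card=1800; try (B,nl_idx)→4800, (D,hash)→6000, (B,hash)→6000, (D,merge)→6300, (B,merge)→6300, (D,nl)→90300 …(+1); best=4800 via (B,nl_idx)
  {ACE}: card=12500; try (C,hash)→5380, (E,merge)→7480, (E,hash)→9880, (E,nl_idx)→14980, (C,merge)→34780, (E,nl)→100680 …(+1); best=5380 via (C,hash)
  {AEF}: card=200; try (A,nl_idx)→880, (A,hash)→960, (A,merge)→1000, (A,nl)→2040, (F,hash)→4460, (F,nl_idx)→16680 …(+2); best=880 via (A,nl_idx)
  {BEF}: card=3000; try (B,merge)→3720, (B,nl_idx)→3800, (B,hash)→5880, (B,nl)→12440, (E,hash)→13080, (E,nl_idx)→31080 …(+2); best=3720 via (B,merge)
  {BDF}: card=18000; try (F,hash)→7080, (D,hash)→9480, (F,merge)→26680, (F,nl_idx)→33600, (D,merge)→43080, (F,nl)→76800 …(+1); best=7080 via (F,hash)
  {ACEF}: card=1000; try (C,hash)→2480, (C,merge)→3480, (F,hash)→18360, (C,nl)→20880, (F,nl_idx)→81380, (F,merge)→193160 …(+1); best=2480 via (C,hash)
  {ABEF}: card=15000; try (B,merge)→5680, (B,hash)→6480, (A,hash)→7200, (B,nl_idx)→17680, (A,nl_idx)→36720, (A,merge)→43000 …(+2); best=5680 via (B,merge)
  {BDEF}: card=18000; try (D,hash)→12120, (E,hash)→34080, (D,merge)→45720, (E,nl_idx)→187080, (E,merge)→300080, (D,nl)→903720 …(+1); best=12120 via (D,hash)
  {ABCEF}: card=75000; try (B,hash)→8880, (B,merge)→16480, (C,hash)→22080, (B,nl_idx)→86480, (C,merge)→231480, (B,nl)→302480 …(+1); best=8880 via (B,hash)
  {ABDEF}: card=90000; try (D,hash)→26080, (A,hash)→30600, (A,nl_idx)→210120, (D,merge)→233680, (A,merge)→300400, (A,nl)→732120 …(+1); best=26080 via (D,hash)
  {ABCDEF}: card=450000; try (D,hash)→89280, (C,hash)→117480, (D,merge)→1361880, (C,merge)→1646880, (C,nl)→9026080, (D,nl)→22508880; best=89280 via (D,hash)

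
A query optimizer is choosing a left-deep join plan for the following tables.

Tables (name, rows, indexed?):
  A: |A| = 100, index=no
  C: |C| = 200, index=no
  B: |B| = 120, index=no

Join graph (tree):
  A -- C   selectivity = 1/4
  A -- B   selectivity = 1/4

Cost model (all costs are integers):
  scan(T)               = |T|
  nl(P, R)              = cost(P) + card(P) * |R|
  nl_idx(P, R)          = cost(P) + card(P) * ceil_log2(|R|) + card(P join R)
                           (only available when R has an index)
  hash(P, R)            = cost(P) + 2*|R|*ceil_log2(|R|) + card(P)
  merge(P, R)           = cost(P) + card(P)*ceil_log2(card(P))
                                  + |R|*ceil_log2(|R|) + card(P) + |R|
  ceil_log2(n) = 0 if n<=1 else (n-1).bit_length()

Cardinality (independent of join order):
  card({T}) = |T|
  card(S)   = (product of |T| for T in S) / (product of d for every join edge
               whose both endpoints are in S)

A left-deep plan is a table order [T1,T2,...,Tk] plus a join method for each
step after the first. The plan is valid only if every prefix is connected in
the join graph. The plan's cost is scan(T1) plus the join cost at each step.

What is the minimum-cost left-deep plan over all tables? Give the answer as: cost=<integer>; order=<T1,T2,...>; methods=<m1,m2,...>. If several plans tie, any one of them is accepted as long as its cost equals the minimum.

cost=7840; order=B,A,C; methods=hash,hash

Selinger DP (subsets sized 1..n):
  {A}: scan cost=100, card=100
  {C}: scan cost=200, card=200
  {B}: scan cost=120, card=120
  {AC}: card=5000; try (A,hash)→1800, (C,merge)→2700, (A,merge)→2800, (C,hash)→3400, (C,nl)→20100, (A,nl)→20200; best=1800 via (A,hash)
  {AB}: card=3000; try (A,hash)→1640, (B,merge)→1860, (B,hash)→1880, (A,merge)→1880, (B,nl)→12100, (A,nl)→12120; best=1640 via (A,hash)
  {ABC}: card=150000; try (C,hash)→7840, (B,hash)→8480, (C,merge)→42440, (B,merge)→72760, (C,nl)→601640, (B,nl)→601800; best=7840 via (C,hash)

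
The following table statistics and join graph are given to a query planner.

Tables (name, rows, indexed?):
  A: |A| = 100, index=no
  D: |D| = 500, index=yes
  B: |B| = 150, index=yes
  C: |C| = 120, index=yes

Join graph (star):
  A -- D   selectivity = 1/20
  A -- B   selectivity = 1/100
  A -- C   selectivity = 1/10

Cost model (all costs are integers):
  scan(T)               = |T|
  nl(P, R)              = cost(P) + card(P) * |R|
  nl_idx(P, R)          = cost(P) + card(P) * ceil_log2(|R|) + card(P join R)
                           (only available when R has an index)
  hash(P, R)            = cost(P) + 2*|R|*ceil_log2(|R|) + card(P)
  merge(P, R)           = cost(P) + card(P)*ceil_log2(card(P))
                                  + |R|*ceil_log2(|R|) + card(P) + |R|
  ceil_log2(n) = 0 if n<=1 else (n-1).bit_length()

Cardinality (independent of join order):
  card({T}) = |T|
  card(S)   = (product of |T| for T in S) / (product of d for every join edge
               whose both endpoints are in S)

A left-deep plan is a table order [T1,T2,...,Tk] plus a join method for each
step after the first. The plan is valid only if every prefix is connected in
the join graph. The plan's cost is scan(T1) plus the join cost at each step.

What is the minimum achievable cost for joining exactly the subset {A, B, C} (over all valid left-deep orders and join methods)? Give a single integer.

2880

Selinger DP over subsets of {A,B,C}:
  {A}: scan cost=100, card=100
  {B}: scan cost=150, card=150
  {C}: scan cost=120, card=120
  {AB}: card=150; try (B,nl_idx)→1050, (A,hash)→1700, (B,merge)→2250, (A,merge)→2300, (B,hash)→2600, (B,nl)→15100 …(+1); best=1050 via (B,nl_idx)
  {AC}: card=1200; try (A,hash)→1640, (C,merge)→1860, (C,hash)→1880, (A,merge)→1880, (C,nl_idx)→2000, (C,nl)→12100 …(+1); best=1640 via (A,hash)
  {ABC}: card=1800; try (C,hash)→2880, (C,merge)→3360, (C,nl_idx)→3900, (B,hash)→5240, (B,nl_idx)→13040, (B,merge)→17390 …(+2); best=2880 via (C,hash)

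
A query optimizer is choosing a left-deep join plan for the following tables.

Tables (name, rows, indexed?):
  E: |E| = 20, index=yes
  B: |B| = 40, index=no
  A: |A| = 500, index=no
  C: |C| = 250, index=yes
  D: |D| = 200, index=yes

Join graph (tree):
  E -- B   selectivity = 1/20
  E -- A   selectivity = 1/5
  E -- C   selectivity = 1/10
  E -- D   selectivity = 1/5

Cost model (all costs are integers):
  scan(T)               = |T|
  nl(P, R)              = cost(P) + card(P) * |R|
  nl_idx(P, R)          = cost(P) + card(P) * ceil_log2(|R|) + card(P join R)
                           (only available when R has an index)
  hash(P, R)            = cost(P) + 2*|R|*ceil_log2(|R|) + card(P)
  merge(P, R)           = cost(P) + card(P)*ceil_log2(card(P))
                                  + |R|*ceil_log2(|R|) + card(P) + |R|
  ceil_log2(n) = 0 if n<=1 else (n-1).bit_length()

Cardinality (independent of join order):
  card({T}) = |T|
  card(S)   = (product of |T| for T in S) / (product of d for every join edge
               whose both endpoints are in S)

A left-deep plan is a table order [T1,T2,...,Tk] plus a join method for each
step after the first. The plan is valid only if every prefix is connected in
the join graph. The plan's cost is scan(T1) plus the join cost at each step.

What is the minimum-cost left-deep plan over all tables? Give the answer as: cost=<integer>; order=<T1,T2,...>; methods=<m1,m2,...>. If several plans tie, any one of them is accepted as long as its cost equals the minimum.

Selinger DP (subsets sized 1..n):
  {E}: scan cost=20, card=20
  {B}: scan cost=40, card=40
  {A}: scan cost=500, card=500
  {C}: scan cost=250, card=250
  {D}: scan cost=200, card=200
  {BE}: card=40; try (E,hash)→280, (E,nl_idx)→280, (B,merge)→420, (E,merge)→440, (B,hash)→520, (B,nl)→820 …(+1); best=280 via (E,hash)
  {AE}: card=2000; try (E,hash)→1200, (E,nl_idx)→5000, (A,merge)→5140, (E,merge)→5620, (A,hash)→9040, (A,nl)→10020 …(+1); best=1200 via (E,hash)
  {CE}: card=500; try (C,nl_idx)→680, (E,hash)→700, (E,nl_idx)→2000, (C,merge)→2390, (E,merge)→2620, (C,hash)→4040 …(+2); best=680 via (C,nl_idx)
  {DE}: card=800; try (E,hash)→600, (D,nl_idx)→980, (D,merge)→1940, (E,nl_idx)→2000, (E,merge)→2120, (D,hash)→3240 …(+2); best=600 via (E,hash)
  {ABE}: card=4000; try (B,hash)→3680, (A,merge)→5560, (A,hash)→9320, (A,nl)→20280, (B,merge)→25480, (B,nl)→81200; best=3680 via (B,hash)
  {BCE}: card=1000; try (C,nl_idx)→1600, (B,hash)→1660, (C,merge)→2810, (C,hash)→4320, (B,merge)→5960, (C,nl)→10280 …(+1); best=1600 via (C,nl_idx)
  {BDE}: card=1600; try (B,hash)→1880, (D,nl_idx)→2200, (D,merge)→2360, (D,hash)→3520, (D,nl)→8280, (B,merge)→9680 …(+1); best=1880 via (B,hash)
  {ACE}: card=50000; try (C,hash)→7200, (A,hash)→10180, (A,merge)→10680, (C,merge)→27450, (C,nl_idx)→67200, (A,nl)→250680 …(+1); best=7200 via (C,hash)
  {ADE}: card=80000; try (D,hash)→6400, (A,hash)→10400, (A,merge)→14400, (D,merge)→27000, (D,nl_idx)→97200, (A,nl)→400600 …(+1); best=6400 via (D,hash)
  {CDE}: card=20000; try (D,hash)→4380, (C,hash)→5400, (D,merge)→7480, (C,merge)→11650, (D,nl_idx)→24680, (C,nl_idx)→27000 …(+2); best=4380 via (D,hash)
  {ABCE}: card=100000; try (A,hash)→11600, (C,hash)→11680, (A,merge)→17600, (B,hash)→57680, (C,merge)→57930, (C,nl_idx)→135680 …(+4); best=11600 via (A,hash)
  {ABDE}: card=160000; try (D,hash)→10880, (A,hash)→12480, (A,merge)→26080, (D,merge)→57480, (B,hash)→86880, (D,nl_idx)→195680 …(+4); best=10880 via (D,hash)
  {BCDE}: card=40000; try (D,hash)→5800, (C,hash)→7480, (D,merge)→14400, (C,merge)→23330, (B,hash)→24860, (D,nl_idx)→49600 …(+5); best=5800 via (D,hash)
  {ACDE}: card=2000000; try (A,hash)→33380, (D,hash)→60400, (C,hash)→90400, (A,merge)→329380, (D,merge)→859000, (C,merge)→1448650 …(+5); best=33380 via (A,hash)
  {ABCDE}: card=4000000; try (A,hash)→54800, (D,hash)→114800, (C,hash)→174880, (A,merge)→690800, (D,merge)→1813400, (B,hash)→2033860 …(+8); best=54800 via (A,hash)

cost=54800; order=B,E,C,D,A; methods=hash,nl_idx,hash,hash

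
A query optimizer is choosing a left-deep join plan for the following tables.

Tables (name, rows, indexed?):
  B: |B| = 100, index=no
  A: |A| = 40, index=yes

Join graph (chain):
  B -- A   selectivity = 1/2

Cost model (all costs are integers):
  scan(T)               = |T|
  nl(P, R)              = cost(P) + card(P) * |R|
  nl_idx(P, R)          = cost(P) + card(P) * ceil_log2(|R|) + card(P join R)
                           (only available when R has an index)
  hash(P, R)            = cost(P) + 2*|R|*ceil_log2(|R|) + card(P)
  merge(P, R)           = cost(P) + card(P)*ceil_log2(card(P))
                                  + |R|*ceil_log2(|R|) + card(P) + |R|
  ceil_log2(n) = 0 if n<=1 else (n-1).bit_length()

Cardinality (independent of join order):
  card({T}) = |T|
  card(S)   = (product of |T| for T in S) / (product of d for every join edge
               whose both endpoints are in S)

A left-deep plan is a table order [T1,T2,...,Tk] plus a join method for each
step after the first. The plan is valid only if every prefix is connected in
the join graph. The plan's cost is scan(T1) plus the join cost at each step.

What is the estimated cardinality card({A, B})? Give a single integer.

Tables in S: A(40), B(100)
Edges inside S: B-A(d=2)
numerator = 40 * 100 = 4000
denominator = 2 = 2
card(S) = 4000 / 2 = 2000

2000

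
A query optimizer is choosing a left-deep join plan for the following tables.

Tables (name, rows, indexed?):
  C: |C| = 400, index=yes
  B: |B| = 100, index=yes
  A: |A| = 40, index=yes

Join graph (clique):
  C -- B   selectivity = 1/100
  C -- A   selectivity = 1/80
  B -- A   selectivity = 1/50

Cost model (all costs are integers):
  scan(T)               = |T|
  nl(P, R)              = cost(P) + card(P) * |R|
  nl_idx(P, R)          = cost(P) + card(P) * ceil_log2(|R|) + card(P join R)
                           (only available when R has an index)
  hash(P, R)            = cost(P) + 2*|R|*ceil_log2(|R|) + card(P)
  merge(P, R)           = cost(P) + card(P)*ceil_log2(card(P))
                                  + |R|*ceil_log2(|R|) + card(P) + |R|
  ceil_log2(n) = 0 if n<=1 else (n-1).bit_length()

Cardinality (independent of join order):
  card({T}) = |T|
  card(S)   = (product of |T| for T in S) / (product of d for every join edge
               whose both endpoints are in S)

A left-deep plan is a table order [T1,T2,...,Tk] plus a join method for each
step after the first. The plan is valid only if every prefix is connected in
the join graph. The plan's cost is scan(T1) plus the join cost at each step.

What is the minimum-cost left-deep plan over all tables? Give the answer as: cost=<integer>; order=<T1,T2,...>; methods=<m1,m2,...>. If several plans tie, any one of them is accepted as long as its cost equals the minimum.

cost=1124; order=A,B,C; methods=nl_idx,nl_idx

Selinger DP (subsets sized 1..n):
  {C}: scan cost=400, card=400
  {B}: scan cost=100, card=100
  {A}: scan cost=40, card=40
  {BC}: card=400; try (C,nl_idx)→1400, (B,hash)→2200, (B,nl_idx)→3600, (C,merge)→4900, (B,merge)→5200, (C,hash)→7400 …(+2); best=1400 via (C,nl_idx)
  {AC}: card=200; try (C,nl_idx)→600, (A,hash)→1280, (A,nl_idx)→3000, (C,merge)→4320, (A,merge)→4680, (C,hash)→7280 …(+2); best=600 via (C,nl_idx)
  {AB}: card=80; try (B,nl_idx)→400, (A,hash)→680, (A,nl_idx)→780, (B,merge)→1120, (A,merge)→1180, (B,hash)→1480 …(+2); best=400 via (B,nl_idx)
  {ABC}: card=4; try (C,nl_idx)→1124, (B,nl_idx)→2004, (B,hash)→2200, (A,hash)→2280, (B,merge)→3200, (A,nl_idx)→3804 …(+6); best=1124 via (C,nl_idx)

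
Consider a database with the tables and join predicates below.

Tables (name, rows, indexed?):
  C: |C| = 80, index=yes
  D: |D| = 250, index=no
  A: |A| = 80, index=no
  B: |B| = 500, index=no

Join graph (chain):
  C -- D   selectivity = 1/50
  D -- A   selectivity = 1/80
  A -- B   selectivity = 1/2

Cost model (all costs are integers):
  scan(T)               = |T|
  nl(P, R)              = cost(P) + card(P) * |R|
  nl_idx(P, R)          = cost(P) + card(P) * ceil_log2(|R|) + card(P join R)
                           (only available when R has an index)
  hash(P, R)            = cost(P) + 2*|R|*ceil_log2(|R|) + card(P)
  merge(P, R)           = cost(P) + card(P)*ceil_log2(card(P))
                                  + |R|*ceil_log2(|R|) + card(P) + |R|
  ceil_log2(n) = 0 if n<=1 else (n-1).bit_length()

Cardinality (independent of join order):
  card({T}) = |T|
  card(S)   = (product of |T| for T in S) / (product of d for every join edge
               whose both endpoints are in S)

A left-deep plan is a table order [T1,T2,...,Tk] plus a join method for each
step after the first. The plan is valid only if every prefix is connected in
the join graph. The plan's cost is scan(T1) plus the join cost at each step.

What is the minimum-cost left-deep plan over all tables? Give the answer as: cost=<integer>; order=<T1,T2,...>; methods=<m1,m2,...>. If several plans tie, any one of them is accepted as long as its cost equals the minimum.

cost=11990; order=D,A,C,B; methods=hash,hash,merge

Selinger DP (subsets sized 1..n):
  {C}: scan cost=80, card=80
  {D}: scan cost=250, card=250
  {A}: scan cost=80, card=80
  {B}: scan cost=500, card=500
  {CD}: card=400; try (C,hash)→1620, (C,nl_idx)→2400, (D,merge)→2970, (C,merge)→3140, (D,hash)→4160, (D,nl)→20080 …(+1); best=1620 via (C,hash)
  {AD}: card=250; try (A,hash)→1620, (D,merge)→2970, (A,merge)→3140, (D,hash)→4160, (D,nl)→20080, (A,nl)→20250; best=1620 via (A,hash)
  {AB}: card=20000; try (A,hash)→2120, (B,merge)→5720, (A,merge)→6140, (B,hash)→9160, (B,nl)→40080, (A,nl)→40500; best=2120 via (A,hash)
  {ACD}: card=400; try (C,hash)→2990, (A,hash)→3140, (C,nl_idx)→3770, (C,merge)→4510, (A,merge)→6260, (C,nl)→21620 …(+1); best=2990 via (C,hash)
  {ABD}: card=62500; try (B,merge)→8870, (B,hash)→10870, (D,hash)→26120, (B,nl)→126620, (D,merge)→324370, (D,nl)→5002120; best=8870 via (B,merge)
  {ABCD}: card=100000; try (B,merge)→11990, (B,hash)→12390, (C,hash)→72490, (B,nl)→202990, (C,nl_idx)→546370, (C,merge)→1072010 …(+1); best=11990 via (B,merge)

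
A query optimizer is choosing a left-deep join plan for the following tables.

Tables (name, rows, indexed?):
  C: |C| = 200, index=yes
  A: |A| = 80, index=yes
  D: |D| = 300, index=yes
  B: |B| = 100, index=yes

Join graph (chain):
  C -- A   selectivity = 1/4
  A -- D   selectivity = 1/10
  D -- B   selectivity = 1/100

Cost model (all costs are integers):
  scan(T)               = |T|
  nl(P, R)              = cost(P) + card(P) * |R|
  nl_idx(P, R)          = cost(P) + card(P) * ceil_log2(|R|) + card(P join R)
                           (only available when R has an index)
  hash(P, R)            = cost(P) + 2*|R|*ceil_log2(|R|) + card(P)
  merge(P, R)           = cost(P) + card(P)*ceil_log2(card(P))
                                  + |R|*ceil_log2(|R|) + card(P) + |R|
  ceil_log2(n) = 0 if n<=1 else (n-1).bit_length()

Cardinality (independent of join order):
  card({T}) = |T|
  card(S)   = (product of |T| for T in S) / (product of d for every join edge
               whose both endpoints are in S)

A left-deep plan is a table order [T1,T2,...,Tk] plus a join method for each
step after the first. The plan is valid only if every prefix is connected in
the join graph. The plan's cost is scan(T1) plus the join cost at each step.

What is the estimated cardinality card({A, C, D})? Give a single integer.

120000

Tables in S: A(80), C(200), D(300)
Edges inside S: C-A(d=4), A-D(d=10)
numerator = 80 * 200 * 300 = 4800000
denominator = 4 * 10 = 40
card(S) = 4800000 / 40 = 120000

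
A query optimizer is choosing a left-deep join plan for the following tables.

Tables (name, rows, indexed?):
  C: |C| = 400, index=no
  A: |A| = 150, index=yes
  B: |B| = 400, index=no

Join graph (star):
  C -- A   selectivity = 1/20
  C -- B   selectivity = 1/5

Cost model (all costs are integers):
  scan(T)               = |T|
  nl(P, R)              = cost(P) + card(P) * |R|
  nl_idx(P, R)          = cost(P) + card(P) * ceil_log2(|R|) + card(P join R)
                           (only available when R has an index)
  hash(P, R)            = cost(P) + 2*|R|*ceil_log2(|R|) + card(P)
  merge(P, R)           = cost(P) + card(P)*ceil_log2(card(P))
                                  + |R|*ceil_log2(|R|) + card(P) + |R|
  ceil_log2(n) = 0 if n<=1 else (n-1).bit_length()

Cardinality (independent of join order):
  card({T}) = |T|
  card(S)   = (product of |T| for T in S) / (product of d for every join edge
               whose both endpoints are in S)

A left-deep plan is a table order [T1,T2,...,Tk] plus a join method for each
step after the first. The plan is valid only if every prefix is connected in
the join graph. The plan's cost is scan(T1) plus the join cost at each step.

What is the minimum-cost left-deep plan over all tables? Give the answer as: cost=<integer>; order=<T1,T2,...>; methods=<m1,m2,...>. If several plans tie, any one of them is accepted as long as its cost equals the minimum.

cost=13400; order=C,A,B; methods=hash,hash

Selinger DP (subsets sized 1..n):
  {C}: scan cost=400, card=400
  {A}: scan cost=150, card=150
  {B}: scan cost=400, card=400
  {AC}: card=3000; try (A,hash)→3200, (C,merge)→5500, (A,merge)→5750, (A,nl_idx)→6600, (C,hash)→7500, (C,nl)→60150 …(+1); best=3200 via (A,hash)
  {BC}: card=32000; try (C,hash)→8000, (B,hash)→8000, (C,merge)→8400, (B,merge)→8400, (C,nl)→160400, (B,nl)→160400; best=8000 via (C,hash)
  {ABC}: card=240000; try (B,hash)→13400, (A,hash)→42400, (B,merge)→46200, (A,nl_idx)→504000, (A,merge)→521350, (B,nl)→1203200 …(+1); best=13400 via (B,hash)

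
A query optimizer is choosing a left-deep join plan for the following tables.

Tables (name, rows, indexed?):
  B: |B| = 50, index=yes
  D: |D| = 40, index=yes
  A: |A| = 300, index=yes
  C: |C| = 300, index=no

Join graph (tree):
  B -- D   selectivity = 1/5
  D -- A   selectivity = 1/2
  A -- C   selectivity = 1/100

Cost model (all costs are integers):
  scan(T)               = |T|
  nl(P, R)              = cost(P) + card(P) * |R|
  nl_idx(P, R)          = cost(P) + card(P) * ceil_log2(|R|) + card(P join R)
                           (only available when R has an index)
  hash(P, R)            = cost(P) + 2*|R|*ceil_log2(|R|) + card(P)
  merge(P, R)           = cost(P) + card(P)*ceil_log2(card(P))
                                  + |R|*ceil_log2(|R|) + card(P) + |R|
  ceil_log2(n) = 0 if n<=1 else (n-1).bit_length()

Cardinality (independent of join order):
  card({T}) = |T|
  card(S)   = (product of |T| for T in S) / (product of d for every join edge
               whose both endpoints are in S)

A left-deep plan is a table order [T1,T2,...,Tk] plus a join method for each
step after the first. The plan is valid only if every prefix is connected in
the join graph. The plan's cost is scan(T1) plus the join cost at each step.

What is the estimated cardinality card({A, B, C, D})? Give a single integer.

180000

Tables in S: A(300), B(50), C(300), D(40)
Edges inside S: B-D(d=5), D-A(d=2), A-C(d=100)
numerator = 300 * 50 * 300 * 40 = 180000000
denominator = 5 * 2 * 100 = 1000
card(S) = 180000000 / 1000 = 180000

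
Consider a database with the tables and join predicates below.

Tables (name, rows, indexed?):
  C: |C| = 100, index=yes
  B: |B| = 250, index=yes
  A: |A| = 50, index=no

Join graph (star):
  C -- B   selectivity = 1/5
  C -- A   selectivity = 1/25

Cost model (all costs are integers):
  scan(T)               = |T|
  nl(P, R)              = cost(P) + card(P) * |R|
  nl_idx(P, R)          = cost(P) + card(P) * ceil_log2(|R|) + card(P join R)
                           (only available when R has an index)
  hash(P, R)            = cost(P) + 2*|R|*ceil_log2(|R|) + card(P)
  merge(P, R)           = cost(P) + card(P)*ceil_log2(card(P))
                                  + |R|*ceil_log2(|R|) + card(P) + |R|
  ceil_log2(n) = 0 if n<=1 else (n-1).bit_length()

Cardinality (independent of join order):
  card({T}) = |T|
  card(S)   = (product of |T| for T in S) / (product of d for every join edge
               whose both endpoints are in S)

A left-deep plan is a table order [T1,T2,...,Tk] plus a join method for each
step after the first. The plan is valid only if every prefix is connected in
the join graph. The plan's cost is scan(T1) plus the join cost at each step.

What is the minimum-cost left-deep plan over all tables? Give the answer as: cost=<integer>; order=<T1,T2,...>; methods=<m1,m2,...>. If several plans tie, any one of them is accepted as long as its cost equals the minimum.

Selinger DP (subsets sized 1..n):
  {C}: scan cost=100, card=100
  {B}: scan cost=250, card=250
  {A}: scan cost=50, card=50
  {BC}: card=5000; try (C,hash)→1900, (B,merge)→3150, (C,merge)→3300, (B,hash)→4200, (B,nl_idx)→5900, (C,nl_idx)→7000 …(+2); best=1900 via (C,hash)
  {AC}: card=200; try (C,nl_idx)→600, (A,hash)→800, (C,merge)→1200, (A,merge)→1250, (C,hash)→1500, (C,nl)→5050 …(+1); best=600 via (C,nl_idx)
  {ABC}: card=10000; try (B,merge)→4650, (B,hash)→4800, (A,hash)→7500, (B,nl_idx)→12200, (B,nl)→50600, (A,merge)→72250 …(+1); best=4650 via (B,merge)

cost=4650; order=A,C,B; methods=nl_idx,merge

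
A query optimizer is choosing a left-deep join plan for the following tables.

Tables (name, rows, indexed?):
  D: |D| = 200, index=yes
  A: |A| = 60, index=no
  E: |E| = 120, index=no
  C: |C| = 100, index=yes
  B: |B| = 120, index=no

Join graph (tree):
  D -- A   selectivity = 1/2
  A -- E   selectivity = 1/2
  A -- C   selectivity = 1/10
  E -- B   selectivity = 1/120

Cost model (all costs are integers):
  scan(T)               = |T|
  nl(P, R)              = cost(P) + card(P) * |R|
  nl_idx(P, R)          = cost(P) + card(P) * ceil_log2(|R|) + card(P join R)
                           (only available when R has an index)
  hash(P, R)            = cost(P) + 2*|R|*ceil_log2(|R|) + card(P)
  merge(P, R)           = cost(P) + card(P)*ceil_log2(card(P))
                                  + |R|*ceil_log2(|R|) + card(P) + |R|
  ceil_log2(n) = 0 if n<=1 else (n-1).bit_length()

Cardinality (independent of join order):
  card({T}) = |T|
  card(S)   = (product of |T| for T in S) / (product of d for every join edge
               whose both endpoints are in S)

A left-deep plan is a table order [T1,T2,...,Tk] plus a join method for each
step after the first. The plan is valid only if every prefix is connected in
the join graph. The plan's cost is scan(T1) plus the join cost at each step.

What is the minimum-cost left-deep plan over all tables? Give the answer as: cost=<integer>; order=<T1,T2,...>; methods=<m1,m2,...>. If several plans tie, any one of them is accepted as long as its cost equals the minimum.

cost=46960; order=B,E,A,C,D; methods=hash,hash,hash,hash

Selinger DP (subsets sized 1..n):
  {D}: scan cost=200, card=200
  {A}: scan cost=60, card=60
  {E}: scan cost=120, card=120
  {C}: scan cost=100, card=100
  {B}: scan cost=120, card=120
  {AD}: card=6000; try (A,hash)→1120, (D,merge)→2280, (A,merge)→2420, (D,hash)→3320, (D,nl_idx)→6540, (D,nl)→12060 …(+1); best=1120 via (A,hash)
  {AE}: card=3600; try (A,hash)→960, (E,merge)→1440, (A,merge)→1500, (E,hash)→1800, (E,nl)→7260, (A,nl)→7320; best=960 via (A,hash)
  {AC}: card=600; try (A,hash)→920, (C,nl_idx)→1080, (C,merge)→1280, (A,merge)→1320, (C,hash)→1520, (C,nl)→6060 …(+1); best=920 via (A,hash)
  {BE}: card=120; try (E,hash)→1920, (B,hash)→1920, (E,merge)→2040, (B,merge)→2040, (E,nl)→14520, (B,nl)→14520; best=1920 via (E,hash)
  {ADE}: card=360000; try (D,hash)→7760, (E,hash)→8800, (D,merge)→49560, (E,merge)→86080, (D,nl_idx)→389760, (D,nl)→720960 …(+1); best=7760 via (D,hash)
  {ACD}: card=60000; try (D,hash)→4720, (C,hash)→8520, (D,merge)→9320, (D,nl_idx)→65720, (C,merge)→85920, (C,nl_idx)→103120 …(+2); best=4720 via (D,hash)
  {ACE}: card=36000; try (E,hash)→3200, (C,hash)→5960, (E,merge)→8480, (C,merge)→48560, (C,nl_idx)→62160, (E,nl)→72920 …(+1); best=3200 via (E,hash)
  {ABE}: card=3600; try (A,hash)→2760, (A,merge)→3300, (B,hash)→6240, (A,nl)→9120, (B,merge)→48720, (B,nl)→432960; best=2760 via (A,hash)
  {ACDE}: card=3600000; try (D,hash)→42400, (E,hash)→66400, (C,hash)→369160, (D,merge)→617000, (E,merge)→1025680, (D,nl_idx)→3891200 …(+5); best=42400 via (D,hash)
  {ABDE}: card=360000; try (D,hash)→9560, (D,merge)→51360, (B,hash)→369440, (D,nl_idx)→391560, (D,nl)→722760, (B,merge)→7208720 …(+1); best=9560 via (D,hash)
  {ABCE}: card=36000; try (C,hash)→7760, (B,hash)→40880, (C,merge)→50360, (C,nl_idx)→63960, (C,nl)→362760, (B,merge)→616160 …(+1); best=7760 via (C,hash)
  {ABCDE}: card=3600000; try (D,hash)→46960, (C,hash)→370960, (D,merge)→621560, (B,hash)→3644080, (D,nl_idx)→3895760, (C,nl_idx)→6129560 …(+5); best=46960 via (D,hash)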